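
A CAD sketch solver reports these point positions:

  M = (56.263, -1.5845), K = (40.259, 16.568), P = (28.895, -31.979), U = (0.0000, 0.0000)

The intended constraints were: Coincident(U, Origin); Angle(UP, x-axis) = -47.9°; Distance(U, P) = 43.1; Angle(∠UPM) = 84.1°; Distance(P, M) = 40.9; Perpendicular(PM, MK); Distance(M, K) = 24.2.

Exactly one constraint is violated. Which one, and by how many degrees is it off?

Perpendicular(PM, MK) — off by 6.60°.

U = (0.00, 0.00) ✓; UP at -47.90° ✓; |UP| = 43.10 ✓; ∠UPM = 84.10° ✓; |PM| = 40.90 ✓; ∠(PM, MK) = 83.40° ✗; |MK| = 24.20 ✓.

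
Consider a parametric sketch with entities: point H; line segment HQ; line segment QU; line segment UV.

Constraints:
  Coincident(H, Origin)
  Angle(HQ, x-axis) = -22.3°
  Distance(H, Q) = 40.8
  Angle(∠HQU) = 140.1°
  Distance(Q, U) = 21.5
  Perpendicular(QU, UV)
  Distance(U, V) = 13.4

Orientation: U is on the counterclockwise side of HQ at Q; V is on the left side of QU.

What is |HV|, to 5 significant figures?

54.323

H is at the origin; HQ runs at -22.3° with length 40.8, so Q = 40.8·(cos -22.3°, sin -22.3°) = (37.749, -15.482). ∠HQU = 140.1°, so QU runs at -22.3° + (180° − 140.1°) = 17.600° from the x-axis; with |QU| = 21.5, U = Q + 21.5·(cos 17.600°, sin 17.600°) = (58.242, -8.9809). The perpendicularity gives UV at right angles to QU; with |UV| = 13.4 on the left of QU, V = U + 13.4·(-0.30237, 0.95319) = (54.190, 3.7919). Then |HV| = |V − H| = 54.323.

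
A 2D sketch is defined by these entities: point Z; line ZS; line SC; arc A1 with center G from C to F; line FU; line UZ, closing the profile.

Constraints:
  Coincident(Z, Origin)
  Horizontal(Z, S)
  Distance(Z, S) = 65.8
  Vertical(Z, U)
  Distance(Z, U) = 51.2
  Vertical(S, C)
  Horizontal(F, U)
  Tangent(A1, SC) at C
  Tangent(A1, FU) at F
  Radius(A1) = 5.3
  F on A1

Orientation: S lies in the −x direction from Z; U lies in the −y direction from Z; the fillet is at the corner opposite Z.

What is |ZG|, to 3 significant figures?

75.9

Z and U share the same x with |ZU| = 51.2 and U on the −y side, so U = (0.00, -51.2). The virtual corner opposite Z is at (-65.8, -51.2). The tangent condition forces GC to be normal to SC and tangency of A1 to FU means the radius GF is perpendicular to FU, with radius 5.3, so the center G sits 5.3 in from both sides at G = (-60.5, -45.9). Then |ZG| = |G − Z| = 75.9.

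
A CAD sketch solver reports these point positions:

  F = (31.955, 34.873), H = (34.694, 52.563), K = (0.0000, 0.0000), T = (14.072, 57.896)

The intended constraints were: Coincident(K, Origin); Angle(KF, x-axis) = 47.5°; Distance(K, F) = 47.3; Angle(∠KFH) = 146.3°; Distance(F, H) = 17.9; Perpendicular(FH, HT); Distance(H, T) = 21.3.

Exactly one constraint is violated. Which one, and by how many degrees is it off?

Perpendicular(FH, HT) — off by 5.70°.

K = (0.00, 0.00) ✓; KF at 47.50° ✓; |KF| = 47.30 ✓; ∠KFH = 146.3° ✓; |FH| = 17.90 ✓; ∠(FH, HT) = 84.30° ✗; |HT| = 21.30 ✓.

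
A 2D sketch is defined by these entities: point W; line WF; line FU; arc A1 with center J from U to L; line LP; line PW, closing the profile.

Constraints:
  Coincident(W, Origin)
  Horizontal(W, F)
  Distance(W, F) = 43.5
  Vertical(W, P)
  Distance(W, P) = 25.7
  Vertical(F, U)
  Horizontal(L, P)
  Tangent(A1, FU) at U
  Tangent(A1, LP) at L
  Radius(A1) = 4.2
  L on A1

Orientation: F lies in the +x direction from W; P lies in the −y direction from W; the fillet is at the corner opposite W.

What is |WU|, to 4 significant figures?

48.52

The virtual corner opposite W is at (43.50, -25.70). A1 meets FU tangentially, so JU is at right angles to FU and since A1 is tangent to LP there, JL ⟂ LP, with radius 4.2, so the center J sits 4.2 in from both sides at J = (39.30, -21.50). That places the tangent points at U = (43.50, -21.50) on FU and L = (39.30, -25.70) on LP. Then |WU| = |U − W| = 48.52.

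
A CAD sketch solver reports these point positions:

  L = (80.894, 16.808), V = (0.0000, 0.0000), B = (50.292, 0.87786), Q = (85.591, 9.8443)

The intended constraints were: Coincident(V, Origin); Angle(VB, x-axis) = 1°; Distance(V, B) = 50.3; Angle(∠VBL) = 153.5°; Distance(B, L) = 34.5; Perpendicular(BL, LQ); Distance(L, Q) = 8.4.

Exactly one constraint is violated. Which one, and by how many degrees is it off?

Perpendicular(BL, LQ) — off by 6.50°.

V = (0.00, 0.00) ✓; VB at 1.000° ✓; |VB| = 50.30 ✓; ∠VBL = 153.5° ✓; |BL| = 34.50 ✓; ∠(BL, LQ) = 83.50° ✗; |LQ| = 8.400 ✓.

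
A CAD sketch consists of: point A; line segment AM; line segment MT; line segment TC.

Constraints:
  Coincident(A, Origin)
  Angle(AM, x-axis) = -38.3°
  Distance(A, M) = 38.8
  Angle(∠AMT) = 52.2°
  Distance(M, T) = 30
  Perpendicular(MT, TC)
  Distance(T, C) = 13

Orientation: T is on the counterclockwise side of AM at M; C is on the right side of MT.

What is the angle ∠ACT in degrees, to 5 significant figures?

8.1074°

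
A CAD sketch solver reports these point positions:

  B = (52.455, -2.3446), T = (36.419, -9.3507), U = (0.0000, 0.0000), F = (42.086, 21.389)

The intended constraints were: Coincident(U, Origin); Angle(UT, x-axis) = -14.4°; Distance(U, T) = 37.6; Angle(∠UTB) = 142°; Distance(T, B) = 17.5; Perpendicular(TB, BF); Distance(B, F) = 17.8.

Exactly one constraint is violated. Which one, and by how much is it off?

Distance(B, F) = 17.8 — off by 8.10.

U = (0.00, 0.00) ✓; UT at -14.40° ✓; |UT| = 37.60 ✓; ∠UTB = 142.0° ✓; |TB| = 17.50 ✓; ∠(TB, BF) = 90.00° ✓; |BF| = 25.90 ✗.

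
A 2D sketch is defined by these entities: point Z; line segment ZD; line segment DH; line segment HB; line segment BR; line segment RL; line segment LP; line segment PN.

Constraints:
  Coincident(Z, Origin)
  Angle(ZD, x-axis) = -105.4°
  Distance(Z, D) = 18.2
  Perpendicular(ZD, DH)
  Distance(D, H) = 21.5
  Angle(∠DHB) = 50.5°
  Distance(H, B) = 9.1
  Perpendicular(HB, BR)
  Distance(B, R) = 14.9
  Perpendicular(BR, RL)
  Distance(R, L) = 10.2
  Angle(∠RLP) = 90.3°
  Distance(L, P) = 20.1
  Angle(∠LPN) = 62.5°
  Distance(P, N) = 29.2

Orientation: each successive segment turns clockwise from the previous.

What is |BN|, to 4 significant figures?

17.66

∠RLP = 90.3° gives LP at 125.4° from the x-axis; with |LP| = 20.1, P = (-29.54, -8.276). ∠LPN = 62.5° gives PN at 7.900° from the x-axis; with |PN| = 29.2, N = (-0.6142, -4.263). Then |BN| = |N − B| = 17.66.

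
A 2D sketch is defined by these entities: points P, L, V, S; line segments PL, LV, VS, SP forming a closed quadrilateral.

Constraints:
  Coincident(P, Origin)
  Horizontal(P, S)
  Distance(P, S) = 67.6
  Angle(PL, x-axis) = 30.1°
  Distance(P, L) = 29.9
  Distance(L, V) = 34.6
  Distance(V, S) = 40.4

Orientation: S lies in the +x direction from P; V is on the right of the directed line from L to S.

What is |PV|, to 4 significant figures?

37.23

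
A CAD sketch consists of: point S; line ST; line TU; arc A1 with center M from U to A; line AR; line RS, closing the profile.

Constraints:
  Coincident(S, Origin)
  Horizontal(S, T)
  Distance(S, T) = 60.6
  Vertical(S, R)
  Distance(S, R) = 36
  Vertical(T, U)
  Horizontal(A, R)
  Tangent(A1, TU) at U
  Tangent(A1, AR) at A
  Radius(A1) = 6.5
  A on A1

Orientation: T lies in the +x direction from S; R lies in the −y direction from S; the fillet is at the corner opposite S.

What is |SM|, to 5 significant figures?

61.620

S is at the origin; ST is horizontal with |ST| = 60.6 and T on the +x side, so T = (60.600, 0.0000). SR is vertical with |SR| = 36.0 and R on the −y side, so R = (0.0000, -36.000). The virtual corner opposite S is at (60.600, -36.000). Tangency of A1 to TU means the radius MU is perpendicular to TU and A1 meets AR tangentially, so MA is at right angles to AR, with radius 6.5, so the center M sits 6.5 in from both sides at M = (54.100, -29.500). Then |SM| = |M − S| = 61.620.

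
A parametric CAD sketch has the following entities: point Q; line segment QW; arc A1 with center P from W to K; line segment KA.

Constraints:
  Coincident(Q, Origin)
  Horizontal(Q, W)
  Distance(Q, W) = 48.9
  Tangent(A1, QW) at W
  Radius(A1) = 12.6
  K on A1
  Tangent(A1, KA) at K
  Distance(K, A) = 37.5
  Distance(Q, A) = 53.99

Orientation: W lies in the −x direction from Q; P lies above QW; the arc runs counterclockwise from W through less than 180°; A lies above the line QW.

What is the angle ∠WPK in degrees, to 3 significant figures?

76.6°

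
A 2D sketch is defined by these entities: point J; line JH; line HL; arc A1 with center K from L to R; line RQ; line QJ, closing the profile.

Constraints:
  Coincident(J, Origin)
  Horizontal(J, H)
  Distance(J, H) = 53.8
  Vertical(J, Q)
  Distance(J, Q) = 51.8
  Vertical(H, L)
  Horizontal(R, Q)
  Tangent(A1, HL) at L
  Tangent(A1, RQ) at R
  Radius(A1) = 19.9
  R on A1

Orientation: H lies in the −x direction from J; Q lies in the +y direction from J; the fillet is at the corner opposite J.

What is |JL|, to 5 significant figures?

62.546

J is at the origin; J and H share the same y with |JH| = 53.8 and H on the −x side, so H = (-53.800, 0.0000). J and Q share the same x with |JQ| = 51.8 and Q on the +y side, so Q = (0.0000, 51.800). The virtual corner opposite J is at (-53.800, 51.800). The tangent condition forces KL to be normal to HL and the tangent condition forces KR to be normal to RQ, with radius 19.9, so the center K sits 19.9 in from both sides at K = (-33.900, 31.900). That places the tangent points at L = (-53.800, 31.900) on HL and R = (-33.900, 51.800) on RQ. Then |JL| = |L − J| = 62.546.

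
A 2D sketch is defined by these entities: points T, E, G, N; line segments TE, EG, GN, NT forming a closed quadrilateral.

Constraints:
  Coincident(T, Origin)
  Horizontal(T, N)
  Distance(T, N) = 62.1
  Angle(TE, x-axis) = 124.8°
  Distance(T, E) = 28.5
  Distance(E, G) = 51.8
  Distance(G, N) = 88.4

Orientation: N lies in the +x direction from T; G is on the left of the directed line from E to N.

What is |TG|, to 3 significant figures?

69.9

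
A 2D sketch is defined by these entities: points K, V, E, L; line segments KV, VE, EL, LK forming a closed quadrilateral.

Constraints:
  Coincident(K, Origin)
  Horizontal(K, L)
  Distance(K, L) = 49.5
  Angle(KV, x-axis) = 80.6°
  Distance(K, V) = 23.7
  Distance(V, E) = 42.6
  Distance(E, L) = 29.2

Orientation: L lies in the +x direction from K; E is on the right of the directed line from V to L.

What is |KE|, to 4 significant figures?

27.85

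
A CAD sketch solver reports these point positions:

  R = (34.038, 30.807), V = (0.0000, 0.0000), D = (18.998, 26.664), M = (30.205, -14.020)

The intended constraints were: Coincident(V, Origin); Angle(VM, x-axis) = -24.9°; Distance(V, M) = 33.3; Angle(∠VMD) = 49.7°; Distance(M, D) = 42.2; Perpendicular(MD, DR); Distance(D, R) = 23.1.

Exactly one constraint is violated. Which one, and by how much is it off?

Distance(D, R) = 23.1 — off by 7.50.

V = (0.00, 0.00) ✓; VM at -24.90° ✓; |VM| = 33.30 ✓; ∠VMD = 49.70° ✓; |MD| = 42.20 ✓; ∠(MD, DR) = 90.00° ✓; |DR| = 15.60 ✗.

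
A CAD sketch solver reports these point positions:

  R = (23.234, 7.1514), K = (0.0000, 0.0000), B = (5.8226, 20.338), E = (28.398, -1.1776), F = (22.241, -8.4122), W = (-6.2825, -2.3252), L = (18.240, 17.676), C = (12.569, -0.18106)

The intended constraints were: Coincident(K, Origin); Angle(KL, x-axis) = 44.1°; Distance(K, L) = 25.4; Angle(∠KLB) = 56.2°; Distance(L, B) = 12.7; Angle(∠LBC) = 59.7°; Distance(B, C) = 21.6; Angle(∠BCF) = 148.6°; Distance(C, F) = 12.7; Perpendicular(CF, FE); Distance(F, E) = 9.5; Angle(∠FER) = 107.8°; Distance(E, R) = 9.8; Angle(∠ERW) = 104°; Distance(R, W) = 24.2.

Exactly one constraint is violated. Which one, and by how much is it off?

Distance(R, W) = 24.2 — off by 6.80.

K = (0.00, 0.00) ✓; KL at 44.10° ✓; |KL| = 25.40 ✓; ∠KLB = 56.20° ✓; |LB| = 12.70 ✓; ∠LBC = 59.70° ✓; |BC| = 21.60 ✓; ∠BCF = 148.6° ✓; |CF| = 12.70 ✓; ∠(CF, FE) = 90.00° ✓; |FE| = 9.500 ✓; ∠FER = 107.8° ✓; |ER| = 9.800 ✓; ∠ERW = 104.0° ✓; |RW| = 31.00 ✗.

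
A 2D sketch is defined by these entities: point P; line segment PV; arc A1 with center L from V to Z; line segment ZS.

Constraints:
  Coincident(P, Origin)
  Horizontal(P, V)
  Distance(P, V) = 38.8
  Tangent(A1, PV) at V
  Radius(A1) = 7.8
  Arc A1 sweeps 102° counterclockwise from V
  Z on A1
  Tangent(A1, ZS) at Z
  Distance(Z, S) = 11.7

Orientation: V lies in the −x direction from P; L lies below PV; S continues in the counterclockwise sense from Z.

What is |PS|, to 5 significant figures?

48.694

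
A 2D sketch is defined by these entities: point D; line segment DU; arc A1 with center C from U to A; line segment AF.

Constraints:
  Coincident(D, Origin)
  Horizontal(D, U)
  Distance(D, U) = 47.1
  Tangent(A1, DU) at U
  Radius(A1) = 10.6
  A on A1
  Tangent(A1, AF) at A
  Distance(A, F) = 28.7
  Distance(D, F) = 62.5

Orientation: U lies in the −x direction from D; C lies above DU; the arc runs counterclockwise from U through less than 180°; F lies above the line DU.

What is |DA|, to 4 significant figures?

39.78

D is at the origin; D and U share the same y with |DU| = 47.1 and U on the −x side, so U = (-47.10, 0.000). Since A1 is tangent to DU there, CU ⟂ DU, so C = U + (0, 10.6) = (-47.10, 10.60). Since CA ⟂ AF (tangency), |CF| = √(10.6² + 28.7²) = 30.59 regardless of where A sits on A1. So F lies on both circle(D, 62.5) and circle(C, 30.59); the above-DU intersection is F = (-47.00, 41.19). A is the foot of the tangent from F: A = (-37.14, 14.24).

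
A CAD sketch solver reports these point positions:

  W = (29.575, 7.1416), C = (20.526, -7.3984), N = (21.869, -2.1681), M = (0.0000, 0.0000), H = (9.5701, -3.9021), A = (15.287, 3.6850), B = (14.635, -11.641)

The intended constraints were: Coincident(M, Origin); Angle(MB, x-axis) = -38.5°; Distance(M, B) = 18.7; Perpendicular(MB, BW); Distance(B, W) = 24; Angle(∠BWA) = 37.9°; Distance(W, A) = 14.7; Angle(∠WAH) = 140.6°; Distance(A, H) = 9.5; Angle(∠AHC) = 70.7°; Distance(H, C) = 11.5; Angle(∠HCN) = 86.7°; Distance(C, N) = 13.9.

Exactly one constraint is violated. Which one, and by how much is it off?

Distance(C, N) = 13.9 — off by 8.50.

M = (0.00, 0.00) ✓; MB at -38.50° ✓; |MB| = 18.70 ✓; ∠(MB, BW) = 90.00° ✓; |BW| = 24.00 ✓; ∠BWA = 37.90° ✓; |WA| = 14.70 ✓; ∠WAH = 140.6° ✓; |AH| = 9.500 ✓; ∠AHC = 70.70° ✓; |HC| = 11.50 ✓; ∠HCN = 86.70° ✓; |CN| = 5.400 ✗.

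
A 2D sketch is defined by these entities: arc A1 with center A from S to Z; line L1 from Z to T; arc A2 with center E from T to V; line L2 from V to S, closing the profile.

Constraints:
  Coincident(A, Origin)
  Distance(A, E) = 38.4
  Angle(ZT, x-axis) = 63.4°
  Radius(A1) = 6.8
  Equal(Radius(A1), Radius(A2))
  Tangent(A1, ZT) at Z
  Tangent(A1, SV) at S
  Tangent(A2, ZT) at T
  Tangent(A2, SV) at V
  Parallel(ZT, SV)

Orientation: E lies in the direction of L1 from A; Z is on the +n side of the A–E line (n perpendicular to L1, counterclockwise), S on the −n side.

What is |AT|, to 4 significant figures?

39.00

The slot axis is L1's direction at 63.4°, so u = (cos 63.4°, sin 63.4°) = (0.4478, 0.8942) and n = (−sin 63.4°, cos 63.4°) = (-0.8942, 0.4478). A is at the origin and E lies 38.4 along u from A, so E = 38.4·u = (17.19, 34.34). Tangency of A1 to both parallel lines with radius 6.8 puts Z and S at A ± 6.8·n: Z = (-6.080, 3.045), S = (6.080, -3.045). Equal radii place T and V the same way about E: T = E + 6.8·n = (11.11, 37.38), V = E − 6.8·n = (23.27, 31.29). Then |AT| = |T − A| = 39.00.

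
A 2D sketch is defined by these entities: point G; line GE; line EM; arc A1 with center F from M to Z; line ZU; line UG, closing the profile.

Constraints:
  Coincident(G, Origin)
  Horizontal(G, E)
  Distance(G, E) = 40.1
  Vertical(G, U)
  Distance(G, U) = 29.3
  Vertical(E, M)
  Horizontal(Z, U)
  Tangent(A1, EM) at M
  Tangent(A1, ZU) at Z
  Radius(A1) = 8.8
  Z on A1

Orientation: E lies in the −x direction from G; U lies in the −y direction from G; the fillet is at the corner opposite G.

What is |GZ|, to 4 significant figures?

42.87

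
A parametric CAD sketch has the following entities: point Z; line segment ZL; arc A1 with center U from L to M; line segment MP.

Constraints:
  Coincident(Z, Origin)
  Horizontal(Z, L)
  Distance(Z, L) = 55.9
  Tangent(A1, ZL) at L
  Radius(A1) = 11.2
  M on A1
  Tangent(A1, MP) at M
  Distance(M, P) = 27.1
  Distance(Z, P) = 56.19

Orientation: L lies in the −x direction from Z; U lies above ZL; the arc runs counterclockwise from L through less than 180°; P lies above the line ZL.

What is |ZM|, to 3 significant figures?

45.9

Checks: |UM| = 11.20 ✓; ∠(UM, MP) = 90.00° ✓; |MP| = 27.10 ✓; |ZP| = 56.19 ✓.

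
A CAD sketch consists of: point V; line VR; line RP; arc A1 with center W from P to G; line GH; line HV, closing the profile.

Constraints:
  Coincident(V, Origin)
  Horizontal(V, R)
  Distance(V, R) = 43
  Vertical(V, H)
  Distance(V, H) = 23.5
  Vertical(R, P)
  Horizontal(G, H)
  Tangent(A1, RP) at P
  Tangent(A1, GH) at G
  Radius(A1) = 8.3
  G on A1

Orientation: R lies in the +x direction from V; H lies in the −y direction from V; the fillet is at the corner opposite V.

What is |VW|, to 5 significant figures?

37.883

VH is vertical with |VH| = 23.5 and H on the −y side, so H = (0.0000, -23.500). The virtual corner opposite V is at (43.000, -23.500). A1 meets RP tangentially, so WP is at right angles to RP and tangency of A1 to GH means the radius WG is perpendicular to GH, with radius 8.3, so the center W sits 8.3 in from both sides at W = (34.700, -15.200). Then |VW| = |W − V| = 37.883.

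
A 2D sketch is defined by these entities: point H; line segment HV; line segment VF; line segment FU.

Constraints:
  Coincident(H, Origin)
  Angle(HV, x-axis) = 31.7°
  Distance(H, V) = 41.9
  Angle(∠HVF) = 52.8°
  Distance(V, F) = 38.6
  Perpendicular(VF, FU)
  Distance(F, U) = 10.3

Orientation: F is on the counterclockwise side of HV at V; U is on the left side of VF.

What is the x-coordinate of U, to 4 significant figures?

-4.071

H is at the origin; HV runs at 31.7° with length 41.9, so V = 41.9·(cos 31.7°, sin 31.7°) = (35.65, 22.02). ∠HVF = 52.8°, so VF runs at 31.7° + (180° − 52.8°) = 158.9° from the x-axis; with |VF| = 38.6, F = V + 38.6·(cos 158.9°, sin 158.9°) = (-0.3630, 35.91). VF ⟂ FU; with |FU| = 10.3 on the left of VF, U = F + 10.3·(-0.3600, -0.9330) = (-4.071, 26.30). So U.x = -4.071.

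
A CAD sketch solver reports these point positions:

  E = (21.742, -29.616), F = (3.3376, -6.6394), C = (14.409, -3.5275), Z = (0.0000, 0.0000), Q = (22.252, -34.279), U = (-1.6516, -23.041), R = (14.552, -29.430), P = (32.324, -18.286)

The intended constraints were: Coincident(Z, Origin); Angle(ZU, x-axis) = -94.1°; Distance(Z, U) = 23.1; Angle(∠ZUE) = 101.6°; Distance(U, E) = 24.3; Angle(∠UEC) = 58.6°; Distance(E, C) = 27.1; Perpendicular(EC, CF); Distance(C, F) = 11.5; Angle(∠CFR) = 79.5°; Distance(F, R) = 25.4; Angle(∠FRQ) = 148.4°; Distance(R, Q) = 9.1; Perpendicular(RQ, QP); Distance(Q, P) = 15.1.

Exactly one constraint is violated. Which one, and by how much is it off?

Distance(Q, P) = 15.1 — off by 3.80.

Z = (0.00, 0.00) ✓; ZU at -94.10° ✓; |ZU| = 23.10 ✓; ∠ZUE = 101.6° ✓; |UE| = 24.30 ✓; ∠UEC = 58.60° ✓; |EC| = 27.10 ✓; ∠(EC, CF) = 90.00° ✓; |CF| = 11.50 ✓; ∠CFR = 79.50° ✓; |FR| = 25.40 ✓; ∠FRQ = 148.4° ✓; |RQ| = 9.100 ✓; ∠(RQ, QP) = 90.00° ✓; |QP| = 18.90 ✗.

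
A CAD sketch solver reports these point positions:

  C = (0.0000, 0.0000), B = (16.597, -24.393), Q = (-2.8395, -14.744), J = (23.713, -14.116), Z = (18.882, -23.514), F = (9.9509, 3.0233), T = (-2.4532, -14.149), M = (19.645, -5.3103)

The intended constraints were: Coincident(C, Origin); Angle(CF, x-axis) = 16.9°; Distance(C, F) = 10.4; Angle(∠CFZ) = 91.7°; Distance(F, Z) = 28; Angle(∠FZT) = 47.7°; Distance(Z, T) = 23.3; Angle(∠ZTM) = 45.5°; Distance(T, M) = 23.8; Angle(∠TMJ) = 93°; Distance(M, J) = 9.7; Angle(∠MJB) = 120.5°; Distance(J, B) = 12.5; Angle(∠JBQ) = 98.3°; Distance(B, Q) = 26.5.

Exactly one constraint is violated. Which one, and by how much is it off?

Distance(B, Q) = 26.5 — off by 4.80.

C = (0.00, 0.00) ✓; CF at 16.90° ✓; |CF| = 10.40 ✓; ∠CFZ = 91.70° ✓; |FZ| = 28.00 ✓; ∠FZT = 47.70° ✓; |ZT| = 23.30 ✓; ∠ZTM = 45.50° ✓; |TM| = 23.80 ✓; ∠TMJ = 93.00° ✓; |MJ| = 9.700 ✓; ∠MJB = 120.5° ✓; |JB| = 12.50 ✓; ∠JBQ = 98.30° ✓; |BQ| = 21.70 ✗.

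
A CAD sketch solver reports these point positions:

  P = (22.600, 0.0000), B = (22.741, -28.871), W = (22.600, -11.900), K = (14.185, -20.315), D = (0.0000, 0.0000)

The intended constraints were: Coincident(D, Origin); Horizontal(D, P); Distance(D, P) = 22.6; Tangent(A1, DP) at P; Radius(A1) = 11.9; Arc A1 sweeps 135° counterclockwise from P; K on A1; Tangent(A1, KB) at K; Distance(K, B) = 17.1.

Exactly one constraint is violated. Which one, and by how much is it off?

Distance(K, B) = 17.1 — off by 5.00.

D = (0.00, 0.00) ✓; D.y = 0.00, P.y = 0.00 ✓; |DP| = 22.60 ✓; ∠(WP, PD) = 90.00° ✓; |WP| = 11.90 ✓; bearing(W→K) − bearing(W→P) = 135.0° ✓; |WK| = 11.90 ✓; ∠(WK, KB) = 90.00° ✓; |KB| = 12.10 ✗.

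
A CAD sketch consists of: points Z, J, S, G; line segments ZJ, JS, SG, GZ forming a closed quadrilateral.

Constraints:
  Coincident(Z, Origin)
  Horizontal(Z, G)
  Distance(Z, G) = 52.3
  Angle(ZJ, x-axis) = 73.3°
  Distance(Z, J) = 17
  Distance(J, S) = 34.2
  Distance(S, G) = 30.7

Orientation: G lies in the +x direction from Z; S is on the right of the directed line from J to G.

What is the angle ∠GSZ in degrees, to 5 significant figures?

130.33°

Z is at the origin; Z and G share the same y with |ZG| = 52.3 and G in +x, so G = (52.3, 0). ZJ runs at 73.3° with |ZJ| = 17.0, so J = (4.8851, 16.283). S is determined by |JS| = 34.2 and |SG| = 30.7 together: it lies at the intersection of circle(J, 34.2) and circle(G, 30.7). With |JG| = 50.133, the foot of the radical line on JG is 27.332 from J and the perpendicular offset is √(34.2² − 27.332²) = 20.557. Taking the right-of-JG solution: S = (24.058, -12.037).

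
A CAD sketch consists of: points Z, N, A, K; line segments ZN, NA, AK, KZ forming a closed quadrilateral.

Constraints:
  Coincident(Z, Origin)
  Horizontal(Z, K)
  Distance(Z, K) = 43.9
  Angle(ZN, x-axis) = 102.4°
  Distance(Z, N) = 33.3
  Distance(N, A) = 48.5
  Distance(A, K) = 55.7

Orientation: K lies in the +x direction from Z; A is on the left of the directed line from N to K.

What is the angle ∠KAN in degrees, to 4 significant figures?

70.64°

Z is at the origin; ZK is horizontal with |ZK| = 43.9 and K in +x, so K = (43.9, 0). ZN runs at 102.4° with |ZN| = 33.3, so N = (-7.151, 32.52). A is determined by |NA| = 48.5 and |AK| = 55.7 together: it lies at the intersection of circle(N, 48.5) and circle(K, 55.7). With |NK| = 60.53, the foot of the radical line on NK is 24.07 from N and the perpendicular offset is √(48.5² − 24.07²) = 42.11. Taking the left-of-NK solution: A = (35.77, 55.10).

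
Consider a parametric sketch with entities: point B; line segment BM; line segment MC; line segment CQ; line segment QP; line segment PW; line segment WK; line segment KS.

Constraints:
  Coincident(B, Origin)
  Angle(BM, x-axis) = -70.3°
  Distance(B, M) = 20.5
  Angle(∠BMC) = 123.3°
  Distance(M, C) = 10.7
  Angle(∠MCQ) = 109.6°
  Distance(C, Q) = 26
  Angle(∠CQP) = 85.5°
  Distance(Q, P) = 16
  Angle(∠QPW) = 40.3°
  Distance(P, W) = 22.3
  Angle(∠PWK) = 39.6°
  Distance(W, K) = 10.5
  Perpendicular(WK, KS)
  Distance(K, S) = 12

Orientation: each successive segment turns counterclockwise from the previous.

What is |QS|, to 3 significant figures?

14.1

∠PWK = 39.6° gives WK at 71.4° from the x-axis; with |WK| = 10.5, K = (28.9, -3.24). WK ⟂ KS, so KS runs at 161°; with |KS| = 12.0, S = (17.5, 0.584). Then |QS| = |S − Q| = 14.1.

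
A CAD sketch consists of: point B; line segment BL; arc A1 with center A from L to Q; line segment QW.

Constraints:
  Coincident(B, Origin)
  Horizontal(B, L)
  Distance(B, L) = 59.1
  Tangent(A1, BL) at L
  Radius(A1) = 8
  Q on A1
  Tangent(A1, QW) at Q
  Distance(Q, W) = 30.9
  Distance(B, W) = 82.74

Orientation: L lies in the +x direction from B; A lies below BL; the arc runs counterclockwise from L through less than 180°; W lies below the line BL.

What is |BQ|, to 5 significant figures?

54.972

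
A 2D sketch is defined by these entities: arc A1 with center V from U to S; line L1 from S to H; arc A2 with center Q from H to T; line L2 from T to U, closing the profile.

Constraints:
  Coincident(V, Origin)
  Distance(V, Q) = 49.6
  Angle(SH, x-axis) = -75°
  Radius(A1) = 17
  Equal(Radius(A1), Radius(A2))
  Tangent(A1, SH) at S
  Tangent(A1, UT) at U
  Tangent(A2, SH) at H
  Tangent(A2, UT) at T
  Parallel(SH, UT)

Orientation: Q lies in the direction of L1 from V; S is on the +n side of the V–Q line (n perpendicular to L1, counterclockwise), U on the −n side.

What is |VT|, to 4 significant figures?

52.43

The slot axis is L1's direction at -75.0°, so u = (cos -75.0°, sin -75.0°) = (0.2588, -0.9659) and n = (−sin -75.0°, cos -75.0°) = (0.9659, 0.2588). V is at the origin and Q lies 49.6 along u from V, so Q = 49.6·u = (12.84, -47.91). Tangency of A1 to both parallel lines with radius 17.0 puts S and U at V ± 17.0·n: S = (16.42, 4.400), U = (-16.42, -4.400). Equal radii place H and T the same way about Q: H = Q + 17.0·n = (29.26, -43.51), T = Q − 17.0·n = (-3.583, -52.31). Then |VT| = |T − V| = 52.43.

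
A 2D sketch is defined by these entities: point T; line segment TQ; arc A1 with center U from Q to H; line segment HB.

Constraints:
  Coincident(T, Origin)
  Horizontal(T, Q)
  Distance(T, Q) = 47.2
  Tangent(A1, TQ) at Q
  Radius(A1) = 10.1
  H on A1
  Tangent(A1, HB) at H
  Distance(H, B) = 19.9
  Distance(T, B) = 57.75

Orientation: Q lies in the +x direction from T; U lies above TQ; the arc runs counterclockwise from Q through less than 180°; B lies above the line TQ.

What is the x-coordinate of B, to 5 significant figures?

47.799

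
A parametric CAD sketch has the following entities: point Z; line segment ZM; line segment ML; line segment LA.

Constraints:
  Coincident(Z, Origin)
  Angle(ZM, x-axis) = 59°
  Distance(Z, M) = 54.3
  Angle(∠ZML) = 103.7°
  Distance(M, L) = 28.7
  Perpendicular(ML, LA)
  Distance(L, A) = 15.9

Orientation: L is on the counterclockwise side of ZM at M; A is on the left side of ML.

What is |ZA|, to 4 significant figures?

55.55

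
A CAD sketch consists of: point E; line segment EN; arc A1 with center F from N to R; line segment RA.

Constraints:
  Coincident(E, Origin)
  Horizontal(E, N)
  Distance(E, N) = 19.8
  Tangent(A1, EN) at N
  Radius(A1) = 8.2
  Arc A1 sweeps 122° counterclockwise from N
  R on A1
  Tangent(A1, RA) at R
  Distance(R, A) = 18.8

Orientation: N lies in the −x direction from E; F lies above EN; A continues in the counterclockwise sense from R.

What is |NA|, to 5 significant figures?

28.647

On A1, N sits at bearing -90° from F; a 122° counterclockwise sweep puts R at bearing 32°, so R = F + 8.2·(cos 32°, sin 32°) = (-12.846, 12.545). Since A1 is tangent to RA there, FR ⟂ RA, so RA runs along (−sin 32°, cos 32°); with |RA| = 18.8, A = (-22.808, 28.489). Then |NA| = |A − N| = 28.647.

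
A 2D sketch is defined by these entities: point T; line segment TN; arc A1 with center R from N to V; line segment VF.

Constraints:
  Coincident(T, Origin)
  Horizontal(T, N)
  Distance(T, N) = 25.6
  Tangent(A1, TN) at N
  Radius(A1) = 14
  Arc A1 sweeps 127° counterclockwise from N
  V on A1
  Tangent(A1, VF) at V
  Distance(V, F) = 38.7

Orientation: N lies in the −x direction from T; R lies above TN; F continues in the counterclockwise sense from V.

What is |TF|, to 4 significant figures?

65.32

On A1, N sits at bearing -90° from R; a 127° counterclockwise sweep puts V at bearing 37°, so V = R + 14.0·(cos 37°, sin 37°) = (-14.42, 22.43). A1 meets VF tangentially, so RV is at right angles to VF, so VF runs along (−sin 37°, cos 37°); with |VF| = 38.7, F = (-37.71, 53.33). Then |TF| = |F − T| = 65.32.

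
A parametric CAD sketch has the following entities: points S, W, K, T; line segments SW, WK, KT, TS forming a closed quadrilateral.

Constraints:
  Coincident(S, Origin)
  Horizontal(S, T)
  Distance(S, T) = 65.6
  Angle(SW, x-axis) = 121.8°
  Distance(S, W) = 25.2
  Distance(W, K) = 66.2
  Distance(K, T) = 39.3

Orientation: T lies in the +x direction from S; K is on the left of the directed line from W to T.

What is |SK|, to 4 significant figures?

62.88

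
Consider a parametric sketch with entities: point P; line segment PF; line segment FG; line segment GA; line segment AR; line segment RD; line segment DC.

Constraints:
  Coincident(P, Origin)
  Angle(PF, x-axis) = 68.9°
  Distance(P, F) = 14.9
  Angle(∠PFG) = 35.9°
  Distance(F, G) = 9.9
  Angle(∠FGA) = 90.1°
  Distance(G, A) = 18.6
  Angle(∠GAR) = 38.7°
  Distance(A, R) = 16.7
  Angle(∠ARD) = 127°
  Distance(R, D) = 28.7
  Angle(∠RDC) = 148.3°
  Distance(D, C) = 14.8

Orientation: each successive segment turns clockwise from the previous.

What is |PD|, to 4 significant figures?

31.47

∠GAR = 38.7° gives AR at 53.60° from the x-axis; with |AR| = 16.7, R = (-0.1716, 12.99). ∠ARD = 127.0° gives RD at 0.6000° from the x-axis; with |RD| = 28.7, D = (28.53, 13.29). Then |PD| = |D − P| = 31.47.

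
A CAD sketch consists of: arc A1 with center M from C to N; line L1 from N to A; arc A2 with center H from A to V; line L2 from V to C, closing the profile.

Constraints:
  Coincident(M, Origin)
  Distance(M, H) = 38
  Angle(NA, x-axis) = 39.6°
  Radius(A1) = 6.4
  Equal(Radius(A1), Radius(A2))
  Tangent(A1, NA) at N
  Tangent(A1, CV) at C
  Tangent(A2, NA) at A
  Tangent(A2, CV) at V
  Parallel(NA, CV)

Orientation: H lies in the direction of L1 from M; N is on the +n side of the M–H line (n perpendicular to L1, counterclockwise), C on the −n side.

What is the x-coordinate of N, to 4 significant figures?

-4.080

The slot axis is L1's direction at 39.6°, so u = (cos 39.6°, sin 39.6°) = (0.7705, 0.6374) and n = (−sin 39.6°, cos 39.6°) = (-0.6374, 0.7705). M is at the origin and H lies 38.0 along u from M, so H = 38.0·u = (29.28, 24.22). Tangency of A1 to both parallel lines with radius 6.4 puts N and C at M ± 6.4·n: N = (-4.080, 4.931), C = (4.080, -4.931). So N.x = -4.080.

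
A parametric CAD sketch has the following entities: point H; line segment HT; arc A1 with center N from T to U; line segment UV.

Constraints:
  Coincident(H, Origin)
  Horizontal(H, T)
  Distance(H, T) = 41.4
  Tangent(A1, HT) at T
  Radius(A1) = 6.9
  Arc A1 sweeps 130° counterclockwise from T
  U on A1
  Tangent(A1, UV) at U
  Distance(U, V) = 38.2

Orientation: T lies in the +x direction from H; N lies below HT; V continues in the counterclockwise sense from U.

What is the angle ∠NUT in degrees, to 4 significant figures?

25.00°

Tangency of A1 to HT means the radius NT is perpendicular to HT, so N = T + (0, -6.9) = (41.40, -6.900). On A1, T sits at bearing 90° from N; a 130° counterclockwise sweep puts U at bearing 220°, so U = N + 6.9·(cos 220°, sin 220°) = (36.11, -11.34). Then cos ∠NUT = UN·UT / (|UN||UT|), giving 25.00°.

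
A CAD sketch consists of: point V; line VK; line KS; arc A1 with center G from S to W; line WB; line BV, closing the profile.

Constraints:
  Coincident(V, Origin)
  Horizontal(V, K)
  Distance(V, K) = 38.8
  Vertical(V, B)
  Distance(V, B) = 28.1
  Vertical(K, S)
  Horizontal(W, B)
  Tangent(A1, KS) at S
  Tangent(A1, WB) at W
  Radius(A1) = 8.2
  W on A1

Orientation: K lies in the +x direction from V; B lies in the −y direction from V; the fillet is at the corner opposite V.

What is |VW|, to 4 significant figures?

41.54

V is at the origin; VK is horizontal with |VK| = 38.8 and K on the +x side, so K = (38.80, 0.000). V and B share the same x with |VB| = 28.1 and B on the −y side, so B = (0.000, -28.10). The virtual corner opposite V is at (38.80, -28.10). Tangency of A1 to KS means the radius GS is perpendicular to KS and the tangent condition forces GW to be normal to WB, with radius 8.2, so the center G sits 8.2 in from both sides at G = (30.60, -19.90). That places the tangent points at S = (38.80, -19.90) on KS and W = (30.60, -28.10) on WB. Then |VW| = |W − V| = 41.54.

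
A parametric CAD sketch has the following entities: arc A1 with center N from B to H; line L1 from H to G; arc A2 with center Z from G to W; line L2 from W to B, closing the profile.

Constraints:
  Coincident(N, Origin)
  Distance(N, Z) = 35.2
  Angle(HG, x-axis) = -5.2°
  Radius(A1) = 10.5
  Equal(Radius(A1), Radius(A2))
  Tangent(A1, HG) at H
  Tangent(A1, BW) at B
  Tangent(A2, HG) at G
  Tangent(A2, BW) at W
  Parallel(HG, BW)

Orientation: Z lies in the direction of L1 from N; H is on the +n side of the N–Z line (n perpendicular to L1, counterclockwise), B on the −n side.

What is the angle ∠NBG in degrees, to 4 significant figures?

59.18°

Tangency of A1 to both parallel lines with radius 10.5 puts H and B at N ± 10.5·n: H = (0.9516, 10.46), B = (-0.9516, -10.46). Equal radii place G and W the same way about Z: G = Z + 10.5·n = (36.01, 7.267), W = Z − 10.5·n = (34.10, -13.65). Then cos ∠NBG = BN·BG / (|BN||BG|), giving 59.18°.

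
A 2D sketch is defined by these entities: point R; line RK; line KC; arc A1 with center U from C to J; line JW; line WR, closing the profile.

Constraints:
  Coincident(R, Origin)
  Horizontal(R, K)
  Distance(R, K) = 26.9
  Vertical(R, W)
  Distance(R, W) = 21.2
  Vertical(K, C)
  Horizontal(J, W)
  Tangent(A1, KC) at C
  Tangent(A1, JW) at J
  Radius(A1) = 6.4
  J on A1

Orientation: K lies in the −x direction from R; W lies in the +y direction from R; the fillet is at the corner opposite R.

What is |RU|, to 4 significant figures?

25.28

RW is vertical with |RW| = 21.2 and W on the +y side, so W = (0.000, 21.20). The virtual corner opposite R is at (-26.90, 21.20). Tangency of A1 to KC means the radius UC is perpendicular to KC and A1 meets JW tangentially, so UJ is at right angles to JW, with radius 6.4, so the center U sits 6.4 in from both sides at U = (-20.50, 14.80). Then |RU| = |U − R| = 25.28.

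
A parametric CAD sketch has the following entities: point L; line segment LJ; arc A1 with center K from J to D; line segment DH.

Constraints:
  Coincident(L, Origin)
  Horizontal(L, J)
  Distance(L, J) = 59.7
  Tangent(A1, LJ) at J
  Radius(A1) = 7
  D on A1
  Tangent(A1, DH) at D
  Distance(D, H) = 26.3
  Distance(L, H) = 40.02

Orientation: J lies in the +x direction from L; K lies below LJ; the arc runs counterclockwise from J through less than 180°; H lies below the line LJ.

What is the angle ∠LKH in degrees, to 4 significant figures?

32.74°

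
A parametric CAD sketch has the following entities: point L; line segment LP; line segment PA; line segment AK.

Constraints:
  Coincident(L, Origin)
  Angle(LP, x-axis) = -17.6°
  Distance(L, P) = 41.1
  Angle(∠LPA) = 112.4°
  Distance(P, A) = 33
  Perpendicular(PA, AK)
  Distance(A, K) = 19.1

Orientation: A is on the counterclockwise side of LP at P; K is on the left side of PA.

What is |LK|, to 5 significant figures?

52.203

L is at the origin; LP runs at -17.6° with length 41.1, so P = 41.1·(cos -17.6°, sin -17.6°) = (39.176, -12.427). ∠LPA = 112.4°, so PA runs at -17.6° + (180° − 112.4°) = 50.000° from the x-axis; with |PA| = 33.0, A = P + 33.0·(cos 50.000°, sin 50.000°) = (60.388, 12.852). PA ⟂ AK; with |AK| = 19.1 on the left of PA, K = A + 19.1·(-0.76604, 0.64279) = (45.757, 25.129). Then |LK| = |K − L| = 52.203.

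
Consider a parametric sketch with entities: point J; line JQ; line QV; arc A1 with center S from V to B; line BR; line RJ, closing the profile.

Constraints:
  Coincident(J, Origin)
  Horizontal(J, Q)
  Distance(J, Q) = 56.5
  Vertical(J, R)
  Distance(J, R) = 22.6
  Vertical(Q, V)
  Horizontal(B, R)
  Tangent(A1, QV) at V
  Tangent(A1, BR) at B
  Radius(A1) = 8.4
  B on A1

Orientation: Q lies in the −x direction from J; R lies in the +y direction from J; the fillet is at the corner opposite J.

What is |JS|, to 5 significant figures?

50.152

JR is vertical with |JR| = 22.6 and R on the +y side, so R = (0.0000, 22.600). The virtual corner opposite J is at (-56.500, 22.600). A1 meets QV tangentially, so SV is at right angles to QV and the tangent condition forces SB to be normal to BR, with radius 8.4, so the center S sits 8.4 in from both sides at S = (-48.100, 14.200). Then |JS| = |S − J| = 50.152.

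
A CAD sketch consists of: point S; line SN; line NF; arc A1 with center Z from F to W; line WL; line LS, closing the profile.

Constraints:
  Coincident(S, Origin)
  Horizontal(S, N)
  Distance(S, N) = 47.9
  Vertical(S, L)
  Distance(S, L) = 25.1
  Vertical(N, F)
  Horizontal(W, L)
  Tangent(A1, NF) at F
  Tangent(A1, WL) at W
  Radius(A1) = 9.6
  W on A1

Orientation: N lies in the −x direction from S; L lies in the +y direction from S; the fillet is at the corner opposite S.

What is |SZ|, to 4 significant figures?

41.32

S and L share the same x with |SL| = 25.1 and L on the +y side, so L = (0.000, 25.10). The virtual corner opposite S is at (-47.90, 25.10). Tangency of A1 to NF means the radius ZF is perpendicular to NF and tangency of A1 to WL means the radius ZW is perpendicular to WL, with radius 9.6, so the center Z sits 9.6 in from both sides at Z = (-38.30, 15.50). Then |SZ| = |Z − S| = 41.32.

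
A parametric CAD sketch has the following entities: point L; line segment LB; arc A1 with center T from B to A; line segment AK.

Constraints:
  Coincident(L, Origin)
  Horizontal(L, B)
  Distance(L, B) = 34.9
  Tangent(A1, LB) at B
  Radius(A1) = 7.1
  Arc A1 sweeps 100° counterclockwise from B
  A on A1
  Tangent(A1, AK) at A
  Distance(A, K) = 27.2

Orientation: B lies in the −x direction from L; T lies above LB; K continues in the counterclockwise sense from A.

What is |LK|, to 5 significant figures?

47.939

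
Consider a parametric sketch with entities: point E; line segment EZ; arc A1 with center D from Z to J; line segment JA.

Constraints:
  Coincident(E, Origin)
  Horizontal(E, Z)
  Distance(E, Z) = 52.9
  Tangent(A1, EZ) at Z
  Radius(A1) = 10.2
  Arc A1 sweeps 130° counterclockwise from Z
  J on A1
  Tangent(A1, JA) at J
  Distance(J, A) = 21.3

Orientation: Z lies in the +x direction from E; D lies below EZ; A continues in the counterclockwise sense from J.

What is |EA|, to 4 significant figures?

67.44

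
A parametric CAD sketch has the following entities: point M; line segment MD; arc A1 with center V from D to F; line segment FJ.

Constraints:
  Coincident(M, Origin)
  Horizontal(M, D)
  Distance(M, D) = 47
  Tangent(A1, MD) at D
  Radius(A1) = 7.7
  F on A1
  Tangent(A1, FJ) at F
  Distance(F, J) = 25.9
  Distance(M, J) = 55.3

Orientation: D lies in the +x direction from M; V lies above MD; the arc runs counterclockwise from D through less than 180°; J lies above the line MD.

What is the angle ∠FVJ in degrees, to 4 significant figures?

73.44°

M is at the origin; M and D share the same y with |MD| = 47.0 and D on the +x side, so D = (47.00, 0.000). Since A1 is tangent to MD there, VD ⟂ MD, so V = D + (0, 7.7) = (47.00, 7.700). Since VF ⟂ FJ (tangency), |VJ| = √(7.7² + 25.9²) = 27.02 regardless of where F sits on A1. So J lies on both circle(M, 55.3) and circle(V, 27.02); the above-MD intersection is J = (43.25, 34.46). F is the foot of the tangent from J: F = (54.00, 10.90).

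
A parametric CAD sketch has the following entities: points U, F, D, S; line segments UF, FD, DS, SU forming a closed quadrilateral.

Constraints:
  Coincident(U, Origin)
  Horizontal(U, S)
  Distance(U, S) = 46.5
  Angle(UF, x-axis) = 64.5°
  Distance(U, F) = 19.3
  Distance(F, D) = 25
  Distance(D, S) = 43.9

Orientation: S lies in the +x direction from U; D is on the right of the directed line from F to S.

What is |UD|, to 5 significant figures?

7.7260

U is at the origin; U and S share the same y with |US| = 46.5 and S in +x, so S = (46.5, 0). UF runs at 64.5° with |UF| = 19.3, so F = (8.3089, 17.420). D is determined by |FD| = 25.0 and |DS| = 43.9 together: it lies at the intersection of circle(F, 25.0) and circle(S, 43.9). With |FS| = 41.976, the foot of the radical line on FS is 5.4770 from F and the perpendicular offset is √(25.0² − 5.4770²) = 24.393. Taking the right-of-FS solution: D = (3.1691, -7.0461).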